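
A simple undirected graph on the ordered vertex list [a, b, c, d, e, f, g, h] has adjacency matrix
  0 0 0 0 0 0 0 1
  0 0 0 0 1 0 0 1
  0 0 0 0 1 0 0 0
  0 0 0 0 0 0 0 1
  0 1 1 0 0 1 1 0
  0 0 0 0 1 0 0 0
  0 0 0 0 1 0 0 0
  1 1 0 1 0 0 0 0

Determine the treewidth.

1

A width-1 tree decomposition is:
Bags: B1 = {d, h}  B2 = {b, h}  B3 = {a, h}  B4 = {b, e}  B5 = {e, f}  B6 = {c, e}  B7 = {e, g}
Tree: B1–B2, B1–B3, B2–B4, B4–B5, B4–B6, B6–B7
The largest bag has 2 vertices, giving width 1; this decomposition certifies tw(G) ≤ 1. G has an edge, so its treewidth is at least 1. The upper and lower bounds meet at 1, so that is the treewidth.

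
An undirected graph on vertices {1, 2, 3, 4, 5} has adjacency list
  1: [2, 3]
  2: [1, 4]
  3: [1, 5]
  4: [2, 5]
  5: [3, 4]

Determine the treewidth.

2

A width-2 tree decomposition is:
Bags: B1 = {1, 2, 4}  B2 = {1, 4, 5}  B3 = {1, 3, 5}
Tree: B1–B2, B2–B3
The largest bag has 3 vertices, giving width 2; this decomposition certifies tw(G) ≤ 2. The edges 1–2–4–5–3–1 form a cycle, so G is not a tree and its treewidth is at least 2. Hence tw(G) = 2 exactly.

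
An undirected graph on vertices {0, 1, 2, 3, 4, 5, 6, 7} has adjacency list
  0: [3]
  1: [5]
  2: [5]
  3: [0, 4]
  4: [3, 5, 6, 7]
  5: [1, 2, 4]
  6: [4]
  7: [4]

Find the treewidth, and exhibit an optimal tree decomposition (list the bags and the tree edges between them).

Every bag has size at most 2, so the width is 2 − 1 = 1 and tw(G) ≤ 1. G has an edge, so its treewidth is at least 1. Combining the bounds, tw(G) = 1.

Treewidth 1.
Bags: B1 = {3, 4}  B2 = {4, 6}  B3 = {4, 5}  B4 = {0, 3}  B5 = {1, 5}  B6 = {4, 7}  B7 = {2, 5}
Tree: B1–B2, B1–B3, B1–B4, B3–B5, B1–B6, B3–B7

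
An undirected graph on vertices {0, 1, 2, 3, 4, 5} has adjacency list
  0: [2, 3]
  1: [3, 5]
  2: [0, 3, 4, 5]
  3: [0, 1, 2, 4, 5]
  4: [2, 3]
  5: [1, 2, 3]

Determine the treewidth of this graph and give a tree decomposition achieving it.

Treewidth 2.
Bags: B1 = {0, 2, 3}  B2 = {2, 3, 4}  B3 = {2, 3, 5}  B4 = {1, 3, 5}
Tree: B1–B2, B1–B3, B3–B4

Every bag has size at most 3, so the width is 3 − 1 = 2 and tw(G) ≤ 2. On the other hand G contains the 3-clique {1, 3, 5}. A clique must lie in a single bag of any decomposition, so no decomposition can have width below 2. Hence tw(G) = 2 exactly.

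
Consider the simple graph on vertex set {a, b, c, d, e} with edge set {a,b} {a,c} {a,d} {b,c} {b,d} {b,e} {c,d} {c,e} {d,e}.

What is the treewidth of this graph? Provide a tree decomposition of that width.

Treewidth 3.
Bags: B1 = {b, c, d, e}  B2 = {a, b, c, d}
Tree: B1–B2

Every bag has size at most 4, so the width is 4 − 1 = 3 and tw(G) ≤ 3. On the other hand G contains the 4-clique {b, c, d, e}. A clique must lie in a single bag of any decomposition, so no decomposition can have width below 3. Therefore the treewidth is 3.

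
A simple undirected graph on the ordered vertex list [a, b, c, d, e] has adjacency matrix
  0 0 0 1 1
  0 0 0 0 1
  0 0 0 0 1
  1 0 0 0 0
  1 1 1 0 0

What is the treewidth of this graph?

1

A width-1 tree decomposition is:
Bags: B1 = {c, e}  B2 = {b, e}  B3 = {a, e}  B4 = {a, d}
Tree: B1–B2, B2–B3, B3–B4
The largest bag has 2 vertices, giving width 1; this decomposition certifies tw(G) ≤ 1. Any graph with an edge has treewidth ≥ 1, and G has the edge e–c. Hence tw(G) = 1 exactly.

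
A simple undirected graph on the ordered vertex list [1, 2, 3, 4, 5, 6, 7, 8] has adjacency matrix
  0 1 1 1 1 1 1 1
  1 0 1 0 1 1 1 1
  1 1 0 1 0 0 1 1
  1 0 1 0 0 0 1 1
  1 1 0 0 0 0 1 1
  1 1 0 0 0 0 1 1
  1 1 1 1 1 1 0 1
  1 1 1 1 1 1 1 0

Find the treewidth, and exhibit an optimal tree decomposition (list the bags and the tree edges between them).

The largest bag has 5 vertices, giving width 4; this decomposition certifies tw(G) ≤ 4. For the lower bound, the 5 vertices {1, 2, 3, 7, 8} are pairwise adjacent, and any tree decomposition puts a clique entirely inside one bag — forcing width ≥ 4. Combining the bounds, tw(G) = 4.

Treewidth 4.
One optimal decomposition is:
Bags: B1 = {1, 2, 6, 7, 8}  B2 = {1, 2, 3, 7, 8}  B3 = {1, 2, 5, 7, 8}  B4 = {1, 3, 4, 7, 8}
Tree: B1–B2, B2–B3, B2–B4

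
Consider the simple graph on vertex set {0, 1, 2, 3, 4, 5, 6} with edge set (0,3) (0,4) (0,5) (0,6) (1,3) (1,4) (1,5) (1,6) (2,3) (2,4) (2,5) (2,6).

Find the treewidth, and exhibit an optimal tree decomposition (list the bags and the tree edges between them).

Treewidth 3.
Bags: B1 = {0, 1, 2, 5}  B2 = {0, 1, 2, 3}  B3 = {0, 1, 2, 4}  B4 = {0, 1, 2, 6}
Tree: B1–B2, B2–B3, B3–B4

Each bag holds 4 vertices, so the decomposition has width 3, which upper-bounds the treewidth. For the lower bound: the 4 vertex sets {1,5}, {0,3}, {2}, {4} are disjoint, each induces a connected subgraph, and every pair is joined by at least one edge of G. Contracting each set to a single vertex therefore yields K_{4} as a minor, and since treewidth is minor-monotone, tw(G) ≥ tw(K_{4}) = 3. The upper and lower bounds meet at 3, so that is the treewidth.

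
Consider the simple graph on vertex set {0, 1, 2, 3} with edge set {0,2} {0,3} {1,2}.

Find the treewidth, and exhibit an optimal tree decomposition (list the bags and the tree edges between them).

Each bag holds 2 vertices, so the decomposition has width 1, which upper-bounds the treewidth. Since G has at least one edge (e.g. 1–2), it is not an edgeless graph, so tw(G) ≥ 1. Combining the bounds, tw(G) = 1.

Treewidth 1.
One optimal decomposition is:
Bags: B1 = {1, 2}  B2 = {0, 2}  B3 = {0, 3}
Tree: B1–B2, B2–B3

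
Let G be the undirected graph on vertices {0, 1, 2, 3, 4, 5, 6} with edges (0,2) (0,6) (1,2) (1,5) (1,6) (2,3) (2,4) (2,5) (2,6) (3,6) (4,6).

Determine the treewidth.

2

A width-2 tree decomposition is:
Bags: B1 = {0, 2, 6}  B2 = {2, 3, 6}  B3 = {1, 2, 6}  B4 = {1, 2, 5}  B5 = {2, 4, 6}
Tree: B1–B2, B1–B3, B3–B4, B1–B5
The largest bag has 3 vertices, giving width 2; this decomposition certifies tw(G) ≤ 2. On the other hand G contains the 3-clique {1, 2, 5}. A clique must lie in a single bag of any decomposition, so no decomposition can have width below 2. Combining the bounds, tw(G) = 2.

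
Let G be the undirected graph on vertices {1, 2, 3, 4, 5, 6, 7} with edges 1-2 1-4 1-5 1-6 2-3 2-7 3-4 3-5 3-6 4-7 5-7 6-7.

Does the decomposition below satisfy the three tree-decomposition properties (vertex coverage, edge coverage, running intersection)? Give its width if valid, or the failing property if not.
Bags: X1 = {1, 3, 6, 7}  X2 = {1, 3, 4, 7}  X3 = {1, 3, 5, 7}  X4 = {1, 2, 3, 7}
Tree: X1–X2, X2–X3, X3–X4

Every vertex of G appears in some bag (union = {1, 2, 3, 4, 5, 6, 7}); every edge is covered by a bag; and for each vertex v the set of bags containing v is connected in the bag tree. The decomposition is therefore valid. The largest bag has 4 vertices, so the width is 3.

Yes; width 3.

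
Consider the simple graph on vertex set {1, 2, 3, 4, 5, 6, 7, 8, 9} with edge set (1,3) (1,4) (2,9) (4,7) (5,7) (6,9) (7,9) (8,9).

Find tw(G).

1

A width-1 tree decomposition is:
Bags: B1 = {7, 9}  B2 = {2, 9}  B3 = {4, 7}  B4 = {1, 4}  B5 = {1, 3}  B6 = {5, 7}  B7 = {8, 9}  B8 = {6, 9}
Tree: B1–B2, B1–B3, B3–B4, B4–B5, B3–B6, B2–B7, B7–B8
Each bag holds 2 vertices, so the decomposition has width 1, which upper-bounds the treewidth. Since G has at least one edge (e.g. 7–9), it is not an edgeless graph, so tw(G) ≥ 1. The upper and lower bounds meet at 1, so that is the treewidth.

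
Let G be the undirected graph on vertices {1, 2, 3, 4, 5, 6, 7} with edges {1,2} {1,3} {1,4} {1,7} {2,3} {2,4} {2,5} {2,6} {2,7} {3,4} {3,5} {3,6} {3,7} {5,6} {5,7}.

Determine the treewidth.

A width-3 tree decomposition is:
Bags: B1 = {2, 3, 5, 7}  B2 = {1, 2, 3, 7}  B3 = {1, 2, 3, 4}  B4 = {2, 3, 5, 6}
Tree: B1–B2, B2–B3, B1–B4
Every bag has size at most 4, so the width is 4 − 1 = 3 and tw(G) ≤ 3. On the other hand G contains the 4-clique {1, 2, 3, 4}. A clique must lie in a single bag of any decomposition, so no decomposition can have width below 3. The upper and lower bounds meet at 3, so that is the treewidth.

3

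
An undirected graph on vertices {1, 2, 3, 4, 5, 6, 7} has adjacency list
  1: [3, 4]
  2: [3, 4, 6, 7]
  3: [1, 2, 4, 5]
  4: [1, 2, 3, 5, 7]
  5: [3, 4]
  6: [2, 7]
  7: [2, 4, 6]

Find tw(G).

A width-2 tree decomposition is:
Bags: B1 = {2, 3, 4}  B2 = {2, 4, 7}  B3 = {2, 6, 7}  B4 = {3, 4, 5}  B5 = {1, 3, 4}
Tree: B1–B2, B2–B3, B1–B4, B1–B5
Each bag holds 3 vertices, so the decomposition has width 2, which upper-bounds the treewidth. On the other hand G contains the 3-clique {1, 3, 4}. A clique must lie in a single bag of any decomposition, so no decomposition can have width below 2. Hence tw(G) = 2 exactly.

2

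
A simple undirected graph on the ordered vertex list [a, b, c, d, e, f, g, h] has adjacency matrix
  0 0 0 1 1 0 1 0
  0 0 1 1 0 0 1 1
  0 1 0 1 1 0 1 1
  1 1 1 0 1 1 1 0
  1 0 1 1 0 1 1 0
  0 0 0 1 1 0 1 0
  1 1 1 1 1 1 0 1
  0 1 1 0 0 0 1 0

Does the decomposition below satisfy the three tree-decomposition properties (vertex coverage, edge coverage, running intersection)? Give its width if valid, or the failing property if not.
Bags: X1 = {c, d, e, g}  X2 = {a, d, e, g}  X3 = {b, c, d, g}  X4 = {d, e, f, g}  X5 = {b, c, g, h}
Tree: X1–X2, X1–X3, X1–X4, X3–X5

Yes; width 3.

Every vertex of G appears in some bag (union = {a, b, c, d, e, f, g, h}); every edge is covered by a bag; and for each vertex v the set of bags containing v is connected in the bag tree. The decomposition is therefore valid. The largest bag has 4 vertices, so the width is 3.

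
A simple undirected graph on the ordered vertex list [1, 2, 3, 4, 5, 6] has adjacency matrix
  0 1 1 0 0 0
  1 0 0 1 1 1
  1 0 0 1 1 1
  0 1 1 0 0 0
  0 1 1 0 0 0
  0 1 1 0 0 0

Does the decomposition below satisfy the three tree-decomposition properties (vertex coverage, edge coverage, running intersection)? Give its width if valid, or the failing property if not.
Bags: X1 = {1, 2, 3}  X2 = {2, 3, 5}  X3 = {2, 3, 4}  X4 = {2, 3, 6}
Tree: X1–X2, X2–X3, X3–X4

Checking the three conditions: (i) the bags cover all of {1, 2, 3, 4, 5, 6}; (ii) for each edge, some bag contains both endpoints; (iii) the bags containing any fixed vertex form a subtree. All hold, so the decomposition is valid with width 3 − 1 = 2.

Yes; width 2.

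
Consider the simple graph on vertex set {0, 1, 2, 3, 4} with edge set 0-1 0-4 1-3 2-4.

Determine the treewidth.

1

A width-1 tree decomposition is:
Bags: B1 = {0, 1}  B2 = {0, 4}  B3 = {2, 4}  B4 = {1, 3}
Tree: B1–B2, B2–B3, B1–B4
Each bag holds 2 vertices, so the decomposition has width 1, which upper-bounds the treewidth. Since G has at least one edge (e.g. 0–1), it is not an edgeless graph, so tw(G) ≥ 1. Combining the bounds, tw(G) = 1.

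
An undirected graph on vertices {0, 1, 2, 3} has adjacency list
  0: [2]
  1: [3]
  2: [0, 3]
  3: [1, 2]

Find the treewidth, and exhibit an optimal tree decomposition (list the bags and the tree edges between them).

Treewidth 1.
One such decomposition:
Bags: B1 = {2, 3}  B2 = {1, 3}  B3 = {0, 2}
Tree: B1–B2, B1–B3

Every bag has size at most 2, so the width is 2 − 1 = 1 and tw(G) ≤ 1. Any graph with an edge has treewidth ≥ 1, and G has the edge 2–3. Therefore the treewidth is 1.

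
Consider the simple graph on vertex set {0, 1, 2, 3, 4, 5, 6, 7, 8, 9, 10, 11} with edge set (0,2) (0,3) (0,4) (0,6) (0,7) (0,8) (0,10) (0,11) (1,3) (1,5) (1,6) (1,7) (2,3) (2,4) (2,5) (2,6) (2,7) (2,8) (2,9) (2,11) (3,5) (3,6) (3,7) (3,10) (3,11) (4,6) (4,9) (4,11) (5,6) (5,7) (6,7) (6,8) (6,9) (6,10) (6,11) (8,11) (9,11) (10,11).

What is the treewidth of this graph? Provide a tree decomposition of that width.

The largest bag has 5 vertices, giving width 4; this decomposition certifies tw(G) ≤ 4. Conversely, {1, 3, 5, 6, 7} is a clique of size 5, and the vertices of any clique must share a bag in every tree decomposition; so some bag has ≥ 5 vertices and tw(G) ≥ 4. Hence tw(G) = 4 exactly.

Treewidth 4.
One optimal decomposition is:
Bags: B1 = {0, 2, 4, 6, 11}  B2 = {0, 2, 3, 6, 11}  B3 = {0, 2, 3, 6, 7}  B4 = {2, 3, 5, 6, 7}  B5 = {0, 2, 6, 8, 11}  B6 = {1, 3, 5, 6, 7}  B7 = {0, 3, 6, 10, 11}  B8 = {2, 4, 6, 9, 11}
Tree: B1–B2, B2–B3, B3–B4, B1–B5, B4–B6, B2–B7, B1–B8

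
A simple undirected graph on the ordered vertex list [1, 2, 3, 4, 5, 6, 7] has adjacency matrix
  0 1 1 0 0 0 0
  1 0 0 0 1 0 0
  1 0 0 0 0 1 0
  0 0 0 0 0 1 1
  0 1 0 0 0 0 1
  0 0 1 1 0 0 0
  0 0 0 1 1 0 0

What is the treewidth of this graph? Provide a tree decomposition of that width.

Treewidth 2.
One such decomposition:
Bags: B1 = {4, 6, 7}  B2 = {3, 6, 7}  B3 = {1, 3, 7}  B4 = {1, 2, 7}  B5 = {2, 5, 7}
Tree: B1–B2, B2–B3, B3–B4, B4–B5

Every bag has size at most 3, so the width is 3 − 1 = 2 and tw(G) ≤ 2. The edges 7–4–6–3–1–2–5–7 form a cycle, so G is not a tree and its treewidth is at least 2. The upper and lower bounds meet at 2, so that is the treewidth.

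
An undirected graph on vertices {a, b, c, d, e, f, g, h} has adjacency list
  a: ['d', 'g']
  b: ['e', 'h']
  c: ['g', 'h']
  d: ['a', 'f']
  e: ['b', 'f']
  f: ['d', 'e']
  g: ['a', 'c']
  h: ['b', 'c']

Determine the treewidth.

A width-2 tree decomposition is:
Bags: B1 = {b, e, f}  B2 = {b, d, f}  B3 = {a, b, d}  B4 = {a, b, g}  B5 = {b, c, g}  B6 = {b, c, h}
Tree: B1–B2, B2–B3, B3–B4, B4–B5, B5–B6
Every bag has size at most 3, so the width is 3 − 1 = 2 and tw(G) ≤ 2. The edges b–e–f–d–a–g–c–h–b form a cycle, so G is not a tree and its treewidth is at least 2. Hence tw(G) = 2 exactly.

2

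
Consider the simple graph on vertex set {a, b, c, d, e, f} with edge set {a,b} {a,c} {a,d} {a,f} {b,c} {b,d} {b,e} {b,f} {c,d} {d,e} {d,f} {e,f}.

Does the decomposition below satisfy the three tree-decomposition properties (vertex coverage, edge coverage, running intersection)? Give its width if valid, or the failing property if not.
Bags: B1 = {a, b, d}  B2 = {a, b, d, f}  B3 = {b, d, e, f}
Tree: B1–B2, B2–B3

No — vertex c appears in no bag.

A tree decomposition must satisfy three properties: every vertex lies in some bag; for every edge, both endpoints lie together in some bag; and for every vertex, the bags containing it form a connected subtree. Here vertex c appears in no bag, so the decomposition is invalid.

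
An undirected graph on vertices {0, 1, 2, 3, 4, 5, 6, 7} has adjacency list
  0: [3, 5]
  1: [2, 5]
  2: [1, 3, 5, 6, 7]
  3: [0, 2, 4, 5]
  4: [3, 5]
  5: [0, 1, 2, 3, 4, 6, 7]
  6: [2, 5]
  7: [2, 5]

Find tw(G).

2

A width-2 tree decomposition is:
Bags: B1 = {2, 5, 7}  B2 = {2, 5, 6}  B3 = {2, 3, 5}  B4 = {3, 4, 5}  B5 = {1, 2, 5}  B6 = {0, 3, 5}
Tree: B1–B2, B2–B3, B3–B4, B3–B5, B4–B6
Every bag has size at most 3, so the width is 3 − 1 = 2 and tw(G) ≤ 2. For the lower bound, the 3 vertices {0, 3, 5} are pairwise adjacent, and any tree decomposition puts a clique entirely inside one bag — forcing width ≥ 2. Hence tw(G) = 2 exactly.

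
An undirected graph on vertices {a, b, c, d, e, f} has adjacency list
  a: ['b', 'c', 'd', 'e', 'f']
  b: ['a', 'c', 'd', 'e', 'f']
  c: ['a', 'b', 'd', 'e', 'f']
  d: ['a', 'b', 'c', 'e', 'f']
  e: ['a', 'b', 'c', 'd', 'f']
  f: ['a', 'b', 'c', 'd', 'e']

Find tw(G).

A width-5 tree decomposition is:
Bags: B1 = {a, b, c, d, e, f}
Tree: (single bag)
A single bag containing all 6 vertices is trivially a valid decomposition of width 5. Conversely, {a, b, c, d, e, f} is a clique of size 6, and the vertices of any clique must share a bag in every tree decomposition; so some bag has ≥ 6 vertices and tw(G) ≥ 5. Therefore the treewidth is 5.

5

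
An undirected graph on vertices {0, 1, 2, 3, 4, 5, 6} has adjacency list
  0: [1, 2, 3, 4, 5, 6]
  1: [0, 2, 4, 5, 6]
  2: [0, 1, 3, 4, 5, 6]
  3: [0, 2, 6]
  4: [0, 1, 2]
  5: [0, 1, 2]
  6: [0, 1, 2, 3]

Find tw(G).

A width-3 tree decomposition is:
Bags: B1 = {0, 1, 2, 6}  B2 = {0, 1, 2, 5}  B3 = {0, 2, 3, 6}  B4 = {0, 1, 2, 4}
Tree: B1–B2, B1–B3, B1–B4
Each bag holds 4 vertices, so the decomposition has width 3, which upper-bounds the treewidth. Conversely, {0, 1, 2, 4} is a clique of size 4, and the vertices of any clique must share a bag in every tree decomposition; so some bag has ≥ 4 vertices and tw(G) ≥ 3. The upper and lower bounds meet at 3, so that is the treewidth.

3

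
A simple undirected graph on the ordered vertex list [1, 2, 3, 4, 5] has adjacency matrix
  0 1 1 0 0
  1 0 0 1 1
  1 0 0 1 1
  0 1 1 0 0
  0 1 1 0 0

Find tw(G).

2

A width-2 tree decomposition is:
Bags: B1 = {2, 3, 4}  B2 = {1, 2, 3}  B3 = {2, 3, 5}
Tree: B1–B2, B2–B3
Each bag holds 3 vertices, so the decomposition has width 2, which upper-bounds the treewidth. For the lower bound, G contains the cycle 3–4–2–1–3, so G is not a forest; only forests have treewidth ≤ 1, hence tw(G) ≥ 2. The upper and lower bounds meet at 2, so that is the treewidth.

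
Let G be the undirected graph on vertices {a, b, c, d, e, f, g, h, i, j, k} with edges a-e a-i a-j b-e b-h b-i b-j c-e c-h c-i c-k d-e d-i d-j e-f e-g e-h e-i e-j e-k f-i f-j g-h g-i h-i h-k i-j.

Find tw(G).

A width-3 tree decomposition is:
Bags: B1 = {b, e, i, j}  B2 = {a, e, i, j}  B3 = {b, e, h, i}  B4 = {e, g, h, i}  B5 = {e, f, i, j}  B6 = {d, e, i, j}  B7 = {c, e, h, i}  B8 = {c, e, h, k}
Tree: B1–B2, B1–B3, B3–B4, B1–B5, B1–B6, B3–B7, B7–B8
Every bag has size at most 4, so the width is 4 − 1 = 3 and tw(G) ≤ 3. Conversely, {c, e, h, k} is a clique of size 4, and the vertices of any clique must share a bag in every tree decomposition; so some bag has ≥ 4 vertices and tw(G) ≥ 3. Combining the bounds, tw(G) = 3.

3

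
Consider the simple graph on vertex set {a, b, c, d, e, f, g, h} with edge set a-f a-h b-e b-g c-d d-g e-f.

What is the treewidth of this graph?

A width-1 tree decomposition is:
Bags: B1 = {a, h}  B2 = {a, f}  B3 = {e, f}  B4 = {b, e}  B5 = {b, g}  B6 = {d, g}  B7 = {c, d}
Tree: B1–B2, B2–B3, B3–B4, B4–B5, B5–B6, B6–B7
The largest bag has 2 vertices, giving width 1; this decomposition certifies tw(G) ≤ 1. Any graph with an edge has treewidth ≥ 1, and G has the edge h–a. Hence tw(G) = 1 exactly.

1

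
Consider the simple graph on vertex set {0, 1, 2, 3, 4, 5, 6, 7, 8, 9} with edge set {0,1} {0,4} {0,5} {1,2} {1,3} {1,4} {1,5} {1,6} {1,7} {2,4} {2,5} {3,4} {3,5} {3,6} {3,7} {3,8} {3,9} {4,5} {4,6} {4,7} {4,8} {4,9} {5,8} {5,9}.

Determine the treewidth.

3

A width-3 tree decomposition is:
Bags: B1 = {1, 2, 4, 5}  B2 = {1, 3, 4, 5}  B3 = {0, 1, 4, 5}  B4 = {1, 3, 4, 7}  B5 = {1, 3, 4, 6}  B6 = {3, 4, 5, 8}  B7 = {3, 4, 5, 9}
Tree: B1–B2, B2–B3, B2–B4, B2–B5, B2–B6, B6–B7
Every bag has size at most 4, so the width is 4 − 1 = 3 and tw(G) ≤ 3. For the lower bound, the 4 vertices {3, 4, 5, 8} are pairwise adjacent, and any tree decomposition puts a clique entirely inside one bag — forcing width ≥ 3. Therefore the treewidth is 3.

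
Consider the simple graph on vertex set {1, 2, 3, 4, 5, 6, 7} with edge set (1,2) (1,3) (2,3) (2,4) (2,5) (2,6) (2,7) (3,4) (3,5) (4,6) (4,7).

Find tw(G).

A width-2 tree decomposition is:
Bags: B1 = {2, 3, 5}  B2 = {2, 3, 4}  B3 = {2, 4, 6}  B4 = {1, 2, 3}  B5 = {2, 4, 7}
Tree: B1–B2, B2–B3, B1–B4, B3–B5
Each bag holds 3 vertices, so the decomposition has width 2, which upper-bounds the treewidth. Conversely, {1, 2, 3} is a clique of size 3, and the vertices of any clique must share a bag in every tree decomposition; so some bag has ≥ 3 vertices and tw(G) ≥ 2. The upper and lower bounds meet at 2, so that is the treewidth.

2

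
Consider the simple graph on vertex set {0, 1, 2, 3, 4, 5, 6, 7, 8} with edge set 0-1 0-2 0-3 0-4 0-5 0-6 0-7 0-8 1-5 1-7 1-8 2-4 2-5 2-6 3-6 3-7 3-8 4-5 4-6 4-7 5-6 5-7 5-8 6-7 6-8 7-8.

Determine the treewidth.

4

A width-4 tree decomposition is:
Bags: B1 = {0, 5, 6, 7, 8}  B2 = {0, 3, 6, 7, 8}  B3 = {0, 4, 5, 6, 7}  B4 = {0, 1, 5, 7, 8}  B5 = {0, 2, 4, 5, 6}
Tree: B1–B2, B1–B3, B1–B4, B3–B5
Every bag has size at most 5, so the width is 5 − 1 = 4 and tw(G) ≤ 4. For the lower bound, the 5 vertices {0, 3, 6, 7, 8} are pairwise adjacent, and any tree decomposition puts a clique entirely inside one bag — forcing width ≥ 4. Combining the bounds, tw(G) = 4.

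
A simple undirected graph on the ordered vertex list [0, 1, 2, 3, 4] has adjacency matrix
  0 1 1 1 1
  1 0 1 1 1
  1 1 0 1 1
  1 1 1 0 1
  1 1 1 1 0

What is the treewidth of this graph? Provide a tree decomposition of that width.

A single bag containing all 5 vertices is trivially a valid decomposition of width 4. Conversely, {0, 1, 2, 3, 4} is a clique of size 5, and the vertices of any clique must share a bag in every tree decomposition; so some bag has ≥ 5 vertices and tw(G) ≥ 4. Therefore the treewidth is 4.

Treewidth 4.
One such decomposition:
Bags: B1 = {0, 1, 2, 3, 4}
Tree: (single bag)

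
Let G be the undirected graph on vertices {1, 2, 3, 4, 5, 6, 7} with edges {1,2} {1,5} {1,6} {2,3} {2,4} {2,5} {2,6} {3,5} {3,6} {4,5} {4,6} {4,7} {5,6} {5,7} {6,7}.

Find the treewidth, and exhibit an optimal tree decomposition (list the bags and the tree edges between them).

The largest bag has 4 vertices, giving width 3; this decomposition certifies tw(G) ≤ 3. For the lower bound, the 4 vertices {1, 2, 5, 6} are pairwise adjacent, and any tree decomposition puts a clique entirely inside one bag — forcing width ≥ 3. Combining the bounds, tw(G) = 3.

Treewidth 3.
One optimal decomposition is:
Bags: B1 = {2, 3, 5, 6}  B2 = {2, 4, 5, 6}  B3 = {4, 5, 6, 7}  B4 = {1, 2, 5, 6}
Tree: B1–B2, B2–B3, B2–B4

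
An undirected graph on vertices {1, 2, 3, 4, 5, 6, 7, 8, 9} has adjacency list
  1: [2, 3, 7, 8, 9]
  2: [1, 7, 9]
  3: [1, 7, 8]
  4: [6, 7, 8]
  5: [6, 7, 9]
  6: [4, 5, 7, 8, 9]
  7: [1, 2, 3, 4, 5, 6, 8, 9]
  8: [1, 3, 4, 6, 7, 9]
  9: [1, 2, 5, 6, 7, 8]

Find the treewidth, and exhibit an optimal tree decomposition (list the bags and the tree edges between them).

Each bag holds 4 vertices, so the decomposition has width 3, which upper-bounds the treewidth. On the other hand G contains the 4-clique {1, 7, 8, 9}. A clique must lie in a single bag of any decomposition, so no decomposition can have width below 3. Hence tw(G) = 3 exactly.

Treewidth 3.
One such decomposition:
Bags: B1 = {6, 7, 8, 9}  B2 = {1, 7, 8, 9}  B3 = {1, 2, 7, 9}  B4 = {5, 6, 7, 9}  B5 = {4, 6, 7, 8}  B6 = {1, 3, 7, 8}
Tree: B1–B2, B2–B3, B1–B4, B1–B5, B2–B6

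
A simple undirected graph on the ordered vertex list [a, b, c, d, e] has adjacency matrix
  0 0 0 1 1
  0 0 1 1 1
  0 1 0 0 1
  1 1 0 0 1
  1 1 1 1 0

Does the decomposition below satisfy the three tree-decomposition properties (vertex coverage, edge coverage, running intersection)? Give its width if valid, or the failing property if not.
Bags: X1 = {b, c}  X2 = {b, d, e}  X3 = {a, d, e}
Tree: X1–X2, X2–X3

A tree decomposition must satisfy three properties: every vertex lies in some bag; for every edge, both endpoints lie together in some bag; and for every vertex, the bags containing it form a connected subtree. Here edge (e,c) lies in no bag, so the decomposition is invalid.

No — edge (e,c) lies in no bag.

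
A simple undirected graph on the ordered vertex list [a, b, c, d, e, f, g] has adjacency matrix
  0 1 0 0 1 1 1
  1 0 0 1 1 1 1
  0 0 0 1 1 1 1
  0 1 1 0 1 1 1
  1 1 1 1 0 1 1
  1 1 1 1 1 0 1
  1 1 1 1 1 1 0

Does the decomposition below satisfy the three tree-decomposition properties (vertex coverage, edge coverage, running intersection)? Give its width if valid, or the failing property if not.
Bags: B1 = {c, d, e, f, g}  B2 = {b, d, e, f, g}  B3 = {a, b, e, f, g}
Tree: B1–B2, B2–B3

Yes; width 4.

Every vertex of G appears in some bag (union = {a, b, c, d, e, f, g}); every edge is covered by a bag; and for each vertex v the set of bags containing v is connected in the bag tree. The decomposition is therefore valid. The largest bag has 5 vertices, so the width is 4.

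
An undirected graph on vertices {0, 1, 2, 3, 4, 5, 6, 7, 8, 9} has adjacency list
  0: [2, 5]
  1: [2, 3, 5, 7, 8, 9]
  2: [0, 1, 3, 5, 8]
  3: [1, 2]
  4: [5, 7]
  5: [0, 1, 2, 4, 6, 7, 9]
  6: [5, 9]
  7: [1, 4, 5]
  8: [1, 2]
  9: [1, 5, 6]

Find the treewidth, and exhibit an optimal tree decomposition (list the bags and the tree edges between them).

Treewidth 2.
One optimal decomposition is:
Bags: B1 = {1, 5, 7}  B2 = {1, 2, 5}  B3 = {1, 5, 9}  B4 = {0, 2, 5}  B5 = {1, 2, 8}  B6 = {4, 5, 7}  B7 = {5, 6, 9}  B8 = {1, 2, 3}
Tree: B1–B2, B2–B3, B2–B4, B2–B5, B1–B6, B3–B7, B2–B8

Each bag holds 3 vertices, so the decomposition has width 2, which upper-bounds the treewidth. On the other hand G contains the 3-clique {1, 2, 8}. A clique must lie in a single bag of any decomposition, so no decomposition can have width below 2. Combining the bounds, tw(G) = 2.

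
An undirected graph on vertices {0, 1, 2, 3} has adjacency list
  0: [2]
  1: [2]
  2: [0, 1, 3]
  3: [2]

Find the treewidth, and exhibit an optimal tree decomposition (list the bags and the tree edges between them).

Treewidth 1.
One optimal decomposition is:
Bags: B1 = {2, 3}  B2 = {0, 2}  B3 = {1, 2}
Tree: B1–B2, B1–B3

Each bag holds 2 vertices, so the decomposition has width 1, which upper-bounds the treewidth. Any graph with an edge has treewidth ≥ 1, and G has the edge 3–2. Hence tw(G) = 1 exactly.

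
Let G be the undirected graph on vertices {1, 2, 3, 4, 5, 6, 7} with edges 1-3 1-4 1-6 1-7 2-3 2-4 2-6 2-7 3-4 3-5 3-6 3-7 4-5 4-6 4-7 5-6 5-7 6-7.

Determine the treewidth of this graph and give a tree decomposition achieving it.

Every bag has size at most 5, so the width is 5 − 1 = 4 and tw(G) ≤ 4. On the other hand G contains the 5-clique {1, 3, 4, 6, 7}. A clique must lie in a single bag of any decomposition, so no decomposition can have width below 4. The upper and lower bounds meet at 4, so that is the treewidth.

Treewidth 4.
One such decomposition:
Bags: B1 = {3, 4, 5, 6, 7}  B2 = {2, 3, 4, 6, 7}  B3 = {1, 3, 4, 6, 7}
Tree: B1–B2, B1–B3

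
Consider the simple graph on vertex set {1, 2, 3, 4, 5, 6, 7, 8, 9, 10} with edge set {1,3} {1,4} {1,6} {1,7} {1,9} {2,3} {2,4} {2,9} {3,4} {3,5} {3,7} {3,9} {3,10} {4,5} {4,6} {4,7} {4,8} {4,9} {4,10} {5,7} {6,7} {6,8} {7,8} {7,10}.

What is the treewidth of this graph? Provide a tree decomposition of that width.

Treewidth 3.
Bags: B1 = {3, 4, 7, 10}  B2 = {1, 3, 4, 7}  B3 = {3, 4, 5, 7}  B4 = {1, 4, 6, 7}  B5 = {4, 6, 7, 8}  B6 = {1, 3, 4, 9}  B7 = {2, 3, 4, 9}
Tree: B1–B2, B2–B3, B2–B4, B4–B5, B2–B6, B6–B7

Every bag has size at most 4, so the width is 4 − 1 = 3 and tw(G) ≤ 3. For the lower bound, the 4 vertices {4, 6, 7, 8} are pairwise adjacent, and any tree decomposition puts a clique entirely inside one bag — forcing width ≥ 3. Therefore the treewidth is 3.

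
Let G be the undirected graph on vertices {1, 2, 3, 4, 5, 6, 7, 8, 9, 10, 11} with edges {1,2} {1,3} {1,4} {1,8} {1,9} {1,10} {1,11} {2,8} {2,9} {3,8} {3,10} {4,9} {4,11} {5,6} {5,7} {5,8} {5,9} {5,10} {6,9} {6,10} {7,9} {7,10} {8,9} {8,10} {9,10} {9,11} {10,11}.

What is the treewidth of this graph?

3

A width-3 tree decomposition is:
Bags: B1 = {1, 9, 10, 11}  B2 = {1, 8, 9, 10}  B3 = {1, 2, 8, 9}  B4 = {1, 4, 9, 11}  B5 = {1, 3, 8, 10}  B6 = {5, 8, 9, 10}  B7 = {5, 6, 9, 10}  B8 = {5, 7, 9, 10}
Tree: B1–B2, B2–B3, B1–B4, B2–B5, B2–B6, B6–B7, B6–B8
The largest bag has 4 vertices, giving width 3; this decomposition certifies tw(G) ≤ 3. Conversely, {1, 2, 8, 9} is a clique of size 4, and the vertices of any clique must share a bag in every tree decomposition; so some bag has ≥ 4 vertices and tw(G) ≥ 3. Therefore the treewidth is 3.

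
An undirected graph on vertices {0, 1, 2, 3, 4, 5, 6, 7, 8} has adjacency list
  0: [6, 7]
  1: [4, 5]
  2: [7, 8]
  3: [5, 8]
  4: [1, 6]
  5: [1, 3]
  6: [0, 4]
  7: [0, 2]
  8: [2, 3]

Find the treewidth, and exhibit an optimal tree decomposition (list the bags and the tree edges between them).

Every bag has size at most 3, so the width is 3 − 1 = 2 and tw(G) ≤ 2. For the lower bound, G contains the cycle 0–6–4–1–5–3–8–2–7–0, so G is not a forest; only forests have treewidth ≤ 1, hence tw(G) ≥ 2. Therefore the treewidth is 2.

Treewidth 2.
One optimal decomposition is:
Bags: B1 = {0, 4, 6}  B2 = {0, 1, 4}  B3 = {0, 1, 5}  B4 = {0, 3, 5}  B5 = {0, 3, 8}  B6 = {0, 2, 8}  B7 = {0, 2, 7}
Tree: B1–B2, B2–B3, B3–B4, B4–B5, B5–B6, B6–B7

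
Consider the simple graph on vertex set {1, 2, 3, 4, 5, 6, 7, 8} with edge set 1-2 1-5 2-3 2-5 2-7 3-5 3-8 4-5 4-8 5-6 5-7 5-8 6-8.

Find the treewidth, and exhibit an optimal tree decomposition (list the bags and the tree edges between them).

Treewidth 2.
One optimal decomposition is:
Bags: B1 = {1, 2, 5}  B2 = {2, 3, 5}  B3 = {3, 5, 8}  B4 = {2, 5, 7}  B5 = {4, 5, 8}  B6 = {5, 6, 8}
Tree: B1–B2, B2–B3, B1–B4, B3–B5, B3–B6

Every bag has size at most 3, so the width is 3 − 1 = 2 and tw(G) ≤ 2. On the other hand G contains the 3-clique {3, 5, 8}. A clique must lie in a single bag of any decomposition, so no decomposition can have width below 2. Combining the bounds, tw(G) = 2.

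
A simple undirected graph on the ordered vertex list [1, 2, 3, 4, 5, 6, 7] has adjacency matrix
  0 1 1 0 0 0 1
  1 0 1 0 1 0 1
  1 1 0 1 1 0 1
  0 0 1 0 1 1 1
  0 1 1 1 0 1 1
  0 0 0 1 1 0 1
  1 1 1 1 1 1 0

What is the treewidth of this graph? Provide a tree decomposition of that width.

Treewidth 3.
One such decomposition:
Bags: B1 = {3, 4, 5, 7}  B2 = {2, 3, 5, 7}  B3 = {1, 2, 3, 7}  B4 = {4, 5, 6, 7}
Tree: B1–B2, B2–B3, B1–B4

Every bag has size at most 4, so the width is 4 − 1 = 3 and tw(G) ≤ 3. For the lower bound, the 4 vertices {1, 2, 3, 7} are pairwise adjacent, and any tree decomposition puts a clique entirely inside one bag — forcing width ≥ 3. Hence tw(G) = 3 exactly.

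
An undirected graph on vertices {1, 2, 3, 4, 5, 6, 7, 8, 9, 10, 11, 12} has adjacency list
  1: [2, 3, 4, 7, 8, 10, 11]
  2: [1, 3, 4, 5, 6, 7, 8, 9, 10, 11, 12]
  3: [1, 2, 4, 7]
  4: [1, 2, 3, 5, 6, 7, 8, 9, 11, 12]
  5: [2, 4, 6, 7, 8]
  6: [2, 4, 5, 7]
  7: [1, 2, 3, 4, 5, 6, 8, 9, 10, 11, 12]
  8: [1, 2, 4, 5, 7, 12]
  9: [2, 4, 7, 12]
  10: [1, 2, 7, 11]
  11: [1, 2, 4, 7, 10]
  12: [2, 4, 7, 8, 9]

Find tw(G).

A width-4 tree decomposition is:
Bags: B1 = {1, 2, 3, 4, 7}  B2 = {1, 2, 4, 7, 8}  B3 = {2, 4, 7, 8, 12}  B4 = {2, 4, 5, 7, 8}  B5 = {2, 4, 5, 6, 7}  B6 = {2, 4, 7, 9, 12}  B7 = {1, 2, 4, 7, 11}  B8 = {1, 2, 7, 10, 11}
Tree: B1–B2, B2–B3, B3–B4, B4–B5, B3–B6, B2–B7, B7–B8
Every bag has size at most 5, so the width is 5 − 1 = 4 and tw(G) ≤ 4. Conversely, {1, 2, 7, 10, 11} is a clique of size 5, and the vertices of any clique must share a bag in every tree decomposition; so some bag has ≥ 5 vertices and tw(G) ≥ 4. The upper and lower bounds meet at 4, so that is the treewidth.

4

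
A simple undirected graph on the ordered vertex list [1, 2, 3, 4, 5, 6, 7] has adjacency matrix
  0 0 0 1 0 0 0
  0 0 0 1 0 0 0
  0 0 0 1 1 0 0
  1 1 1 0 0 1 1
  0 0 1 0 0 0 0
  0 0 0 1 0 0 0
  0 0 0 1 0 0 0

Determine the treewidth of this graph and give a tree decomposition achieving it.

Each bag holds 2 vertices, so the decomposition has width 1, which upper-bounds the treewidth. G has an edge, so its treewidth is at least 1. Therefore the treewidth is 1.

Treewidth 1.
Bags: B1 = {3, 5}  B2 = {3, 4}  B3 = {1, 4}  B4 = {4, 7}  B5 = {2, 4}  B6 = {4, 6}
Tree: B1–B2, B2–B3, B3–B4, B2–B5, B2–B6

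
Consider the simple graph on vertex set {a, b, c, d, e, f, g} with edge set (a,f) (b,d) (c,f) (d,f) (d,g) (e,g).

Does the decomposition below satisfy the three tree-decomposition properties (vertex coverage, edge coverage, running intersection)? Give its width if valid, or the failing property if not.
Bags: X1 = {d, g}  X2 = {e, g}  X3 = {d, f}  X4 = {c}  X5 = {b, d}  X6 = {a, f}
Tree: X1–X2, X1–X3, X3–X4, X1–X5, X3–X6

A tree decomposition must satisfy three properties: every vertex lies in some bag; for every edge, both endpoints lie together in some bag; and for every vertex, the bags containing it form a connected subtree. Here edge (f,c) lies in no bag, so the decomposition is invalid.

No — edge (f,c) lies in no bag.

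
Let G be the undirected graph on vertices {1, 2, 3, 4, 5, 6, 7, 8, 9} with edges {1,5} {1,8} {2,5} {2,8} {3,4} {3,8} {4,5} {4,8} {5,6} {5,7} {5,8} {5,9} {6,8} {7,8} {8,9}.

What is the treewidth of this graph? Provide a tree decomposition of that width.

Treewidth 2.
Bags: B1 = {5, 8, 9}  B2 = {1, 5, 8}  B3 = {5, 7, 8}  B4 = {4, 5, 8}  B5 = {2, 5, 8}  B6 = {5, 6, 8}  B7 = {3, 4, 8}
Tree: B1–B2, B2–B3, B3–B4, B1–B5, B5–B6, B4–B7

Every bag has size at most 3, so the width is 3 − 1 = 2 and tw(G) ≤ 2. On the other hand G contains the 3-clique {3, 4, 8}. A clique must lie in a single bag of any decomposition, so no decomposition can have width below 2. Therefore the treewidth is 2.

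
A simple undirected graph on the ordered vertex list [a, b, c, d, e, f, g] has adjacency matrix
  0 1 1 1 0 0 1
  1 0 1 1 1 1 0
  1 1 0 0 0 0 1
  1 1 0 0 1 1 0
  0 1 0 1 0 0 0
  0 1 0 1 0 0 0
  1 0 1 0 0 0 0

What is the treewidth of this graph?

A width-2 tree decomposition is:
Bags: B1 = {a, b, c}  B2 = {a, b, d}  B3 = {b, d, f}  B4 = {b, d, e}  B5 = {a, c, g}
Tree: B1–B2, B2–B3, B3–B4, B1–B5
Each bag holds 3 vertices, so the decomposition has width 2, which upper-bounds the treewidth. For the lower bound, the 3 vertices {a, c, g} are pairwise adjacent, and any tree decomposition puts a clique entirely inside one bag — forcing width ≥ 2. Therefore the treewidth is 2.

2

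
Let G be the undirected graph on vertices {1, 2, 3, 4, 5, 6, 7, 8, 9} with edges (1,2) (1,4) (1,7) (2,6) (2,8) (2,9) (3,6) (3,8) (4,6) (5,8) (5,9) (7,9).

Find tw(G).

A width-3 tree decomposition is:
Bags: B1 = {3, 4, 6, 8}  B2 = {2, 4, 6, 8}  B3 = {1, 2, 4, 8}  B4 = {1, 2, 5, 8}  B5 = {1, 2, 5, 9}  B6 = {1, 5, 7, 9}
Tree: B1–B2, B2–B3, B3–B4, B4–B5, B5–B6
Every bag has size at most 4, so the width is 4 − 1 = 3 and tw(G) ≤ 3. For the lower bound: the 4 vertex sets {3,4,6}, {8}, {2}, {1,5,7,9} are disjoint, each induces a connected subgraph, and every pair is joined by at least one edge of G. Contracting each set to a single vertex therefore yields K_{4} as a minor, and since treewidth is minor-monotone, tw(G) ≥ tw(K_{4}) = 3. Combining the bounds, tw(G) = 3.

3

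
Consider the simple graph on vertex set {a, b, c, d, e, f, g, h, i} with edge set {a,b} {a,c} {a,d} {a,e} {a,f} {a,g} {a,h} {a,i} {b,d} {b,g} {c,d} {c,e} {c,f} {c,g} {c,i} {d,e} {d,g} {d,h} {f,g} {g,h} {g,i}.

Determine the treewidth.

3

A width-3 tree decomposition is:
Bags: B1 = {a, c, d, g}  B2 = {a, c, f, g}  B3 = {a, c, d, e}  B4 = {a, d, g, h}  B5 = {a, c, g, i}  B6 = {a, b, d, g}
Tree: B1–B2, B1–B3, B1–B4, B2–B5, B4–B6
Every bag has size at most 4, so the width is 4 − 1 = 3 and tw(G) ≤ 3. On the other hand G contains the 4-clique {a, d, g, h}. A clique must lie in a single bag of any decomposition, so no decomposition can have width below 3. Hence tw(G) = 3 exactly.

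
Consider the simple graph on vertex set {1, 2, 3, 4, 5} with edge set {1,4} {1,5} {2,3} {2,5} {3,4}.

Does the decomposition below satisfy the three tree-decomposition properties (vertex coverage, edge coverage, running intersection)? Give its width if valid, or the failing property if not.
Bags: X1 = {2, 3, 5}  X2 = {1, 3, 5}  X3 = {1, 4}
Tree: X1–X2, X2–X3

A tree decomposition must satisfy three properties: every vertex lies in some bag; for every edge, both endpoints lie together in some bag; and for every vertex, the bags containing it form a connected subtree. Here edge (3,4) lies in no bag, so the decomposition is invalid.

No — edge (3,4) lies in no bag.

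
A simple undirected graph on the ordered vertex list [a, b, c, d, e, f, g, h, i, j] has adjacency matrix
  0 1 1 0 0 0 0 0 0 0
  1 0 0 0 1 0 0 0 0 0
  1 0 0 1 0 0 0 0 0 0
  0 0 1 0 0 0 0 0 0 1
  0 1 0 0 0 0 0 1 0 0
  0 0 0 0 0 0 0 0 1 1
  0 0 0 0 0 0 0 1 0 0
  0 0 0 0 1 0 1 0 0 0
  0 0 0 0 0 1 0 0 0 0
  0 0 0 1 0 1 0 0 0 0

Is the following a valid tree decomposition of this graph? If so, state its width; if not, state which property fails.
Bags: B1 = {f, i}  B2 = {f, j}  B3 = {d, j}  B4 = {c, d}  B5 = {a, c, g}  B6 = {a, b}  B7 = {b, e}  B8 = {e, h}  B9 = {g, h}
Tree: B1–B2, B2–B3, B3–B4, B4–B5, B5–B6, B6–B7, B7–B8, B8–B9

No — bags containing vertex g are not connected in the tree.

A tree decomposition must satisfy three properties: every vertex lies in some bag; for every edge, both endpoints lie together in some bag; and for every vertex, the bags containing it form a connected subtree. Here bags containing vertex g are not connected in the tree, so the decomposition is invalid.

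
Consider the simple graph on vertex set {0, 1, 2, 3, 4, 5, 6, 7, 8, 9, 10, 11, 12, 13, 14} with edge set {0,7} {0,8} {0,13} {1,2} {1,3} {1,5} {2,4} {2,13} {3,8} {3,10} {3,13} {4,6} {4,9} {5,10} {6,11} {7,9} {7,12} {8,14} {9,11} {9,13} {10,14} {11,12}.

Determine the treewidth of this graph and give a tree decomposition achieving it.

Treewidth 3.
One such decomposition:
Bags: B1 = {4, 6, 11, 12}  B2 = {4, 9, 11, 12}  B3 = {4, 7, 9, 12}  B4 = {2, 4, 7, 9}  B5 = {2, 7, 9, 13}  B6 = {0, 2, 7, 13}  B7 = {0, 1, 2, 13}  B8 = {0, 1, 3, 13}  B9 = {0, 1, 3, 8}  B10 = {1, 3, 5, 8}  B11 = {3, 5, 8, 10}  B12 = {5, 8, 10, 14}
Tree: B1–B2, B2–B3, B3–B4, B4–B5, B5–B6, B6–B7, B7–B8, B8–B9, B9–B10, B10–B11, B11–B12

Each bag holds 4 vertices, so the decomposition has width 3, which upper-bounds the treewidth. For the lower bound: the 4 vertex sets {6,11,12}, {4}, {9}, {0,2,7,13} are disjoint, each induces a connected subgraph, and every pair is joined by at least one edge of G. Contracting each set to a single vertex therefore yields K_{4} as a minor, and since treewidth is minor-monotone, tw(G) ≥ tw(K_{4}) = 3. The upper and lower bounds meet at 3, so that is the treewidth.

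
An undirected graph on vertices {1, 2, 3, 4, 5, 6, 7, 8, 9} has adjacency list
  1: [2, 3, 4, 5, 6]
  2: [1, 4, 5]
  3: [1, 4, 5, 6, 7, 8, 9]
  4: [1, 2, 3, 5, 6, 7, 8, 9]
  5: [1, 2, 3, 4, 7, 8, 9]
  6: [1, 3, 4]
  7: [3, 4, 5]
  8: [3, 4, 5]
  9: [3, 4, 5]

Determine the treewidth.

A width-3 tree decomposition is:
Bags: B1 = {3, 4, 5, 7}  B2 = {1, 3, 4, 5}  B3 = {1, 3, 4, 6}  B4 = {3, 4, 5, 9}  B5 = {1, 2, 4, 5}  B6 = {3, 4, 5, 8}
Tree: B1–B2, B2–B3, B1–B4, B2–B5, B2–B6
Each bag holds 4 vertices, so the decomposition has width 3, which upper-bounds the treewidth. On the other hand G contains the 4-clique {1, 2, 4, 5}. A clique must lie in a single bag of any decomposition, so no decomposition can have width below 3. Hence tw(G) = 3 exactly.

3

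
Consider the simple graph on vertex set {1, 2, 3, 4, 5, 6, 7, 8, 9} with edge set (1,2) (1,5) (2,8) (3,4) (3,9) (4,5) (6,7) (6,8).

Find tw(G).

1

A width-1 tree decomposition is:
Bags: B1 = {6, 7}  B2 = {6, 8}  B3 = {2, 8}  B4 = {1, 2}  B5 = {1, 5}  B6 = {4, 5}  B7 = {3, 4}  B8 = {3, 9}
Tree: B1–B2, B2–B3, B3–B4, B4–B5, B5–B6, B6–B7, B7–B8
Each bag holds 2 vertices, so the decomposition has width 1, which upper-bounds the treewidth. Any graph with an edge has treewidth ≥ 1, and G has the edge 7–6. Therefore the treewidth is 1.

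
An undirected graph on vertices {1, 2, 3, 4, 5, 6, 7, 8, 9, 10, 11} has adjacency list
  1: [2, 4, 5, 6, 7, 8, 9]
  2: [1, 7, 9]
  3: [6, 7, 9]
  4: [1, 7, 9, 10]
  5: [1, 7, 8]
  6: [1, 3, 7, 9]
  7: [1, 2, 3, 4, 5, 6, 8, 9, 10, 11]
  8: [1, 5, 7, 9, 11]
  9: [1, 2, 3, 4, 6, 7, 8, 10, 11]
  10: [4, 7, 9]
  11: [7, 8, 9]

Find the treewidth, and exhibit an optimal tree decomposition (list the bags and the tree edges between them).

Treewidth 3.
One optimal decomposition is:
Bags: B1 = {1, 4, 7, 9}  B2 = {1, 7, 8, 9}  B3 = {1, 2, 7, 9}  B4 = {1, 6, 7, 9}  B5 = {4, 7, 9, 10}  B6 = {7, 8, 9, 11}  B7 = {3, 6, 7, 9}  B8 = {1, 5, 7, 8}
Tree: B1–B2, B1–B3, B1–B4, B1–B5, B2–B6, B4–B7, B2–B8

Each bag holds 4 vertices, so the decomposition has width 3, which upper-bounds the treewidth. Conversely, {7, 8, 9, 11} is a clique of size 4, and the vertices of any clique must share a bag in every tree decomposition; so some bag has ≥ 4 vertices and tw(G) ≥ 3. Therefore the treewidth is 3.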